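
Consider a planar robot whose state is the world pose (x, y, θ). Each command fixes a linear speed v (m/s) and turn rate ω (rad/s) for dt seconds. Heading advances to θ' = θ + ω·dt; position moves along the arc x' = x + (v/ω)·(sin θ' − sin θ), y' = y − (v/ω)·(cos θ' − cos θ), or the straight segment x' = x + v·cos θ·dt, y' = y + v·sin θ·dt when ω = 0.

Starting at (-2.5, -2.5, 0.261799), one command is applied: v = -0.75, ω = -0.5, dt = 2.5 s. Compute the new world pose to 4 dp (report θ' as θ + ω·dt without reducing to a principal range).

(-4.1408, -1.8764, -0.9882)

θ' = 0.2618 + -0.5·2.5 = -0.9882
R = v/ω = -0.75/-0.5 = 1.5000
x' = -2.5 + 1.5000·(sin -0.9882 − sin 0.2618) = -4.1408
y' = -2.5 − 1.5000·(cos -0.9882 − cos 0.2618) = -1.8764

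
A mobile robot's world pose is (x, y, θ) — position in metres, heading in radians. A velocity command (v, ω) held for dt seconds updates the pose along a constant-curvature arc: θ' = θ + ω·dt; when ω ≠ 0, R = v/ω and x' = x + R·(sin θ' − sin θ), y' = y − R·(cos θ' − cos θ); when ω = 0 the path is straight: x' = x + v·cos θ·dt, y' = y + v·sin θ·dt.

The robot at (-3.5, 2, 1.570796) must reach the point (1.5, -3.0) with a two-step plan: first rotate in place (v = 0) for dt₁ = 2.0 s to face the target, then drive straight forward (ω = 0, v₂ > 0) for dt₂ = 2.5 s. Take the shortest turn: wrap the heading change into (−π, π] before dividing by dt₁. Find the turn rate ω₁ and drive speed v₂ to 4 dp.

ω₁ = -1.1781, v₂ = 2.8284

heading to target = atan2(-3−2, 1.5−-3.5) = -0.7854
Δθ = wrap(-0.7854 − 1.5708) = -2.3562; ω₁ = Δθ/dt₁ = -1.1781
distance = √((1.5−-3.5)² + (-3−2)²) = 7.0711; v₂ = distance/dt₂ = 2.8284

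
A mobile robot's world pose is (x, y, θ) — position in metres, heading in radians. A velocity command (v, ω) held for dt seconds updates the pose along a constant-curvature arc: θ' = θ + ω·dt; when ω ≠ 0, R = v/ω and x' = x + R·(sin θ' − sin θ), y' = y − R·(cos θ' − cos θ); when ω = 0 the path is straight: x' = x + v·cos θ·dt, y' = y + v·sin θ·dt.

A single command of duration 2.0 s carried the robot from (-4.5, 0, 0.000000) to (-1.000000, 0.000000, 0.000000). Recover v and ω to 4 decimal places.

Δθ = 0.000000 − 0.000000 = 0.000000
ω = Δθ/dt = 0.000000/2.0 = 0.0000
ω = 0 → v = (Δx·cos θ + Δy·sin θ)/dt = 1.7500

v = 1.7500, ω = 0.0000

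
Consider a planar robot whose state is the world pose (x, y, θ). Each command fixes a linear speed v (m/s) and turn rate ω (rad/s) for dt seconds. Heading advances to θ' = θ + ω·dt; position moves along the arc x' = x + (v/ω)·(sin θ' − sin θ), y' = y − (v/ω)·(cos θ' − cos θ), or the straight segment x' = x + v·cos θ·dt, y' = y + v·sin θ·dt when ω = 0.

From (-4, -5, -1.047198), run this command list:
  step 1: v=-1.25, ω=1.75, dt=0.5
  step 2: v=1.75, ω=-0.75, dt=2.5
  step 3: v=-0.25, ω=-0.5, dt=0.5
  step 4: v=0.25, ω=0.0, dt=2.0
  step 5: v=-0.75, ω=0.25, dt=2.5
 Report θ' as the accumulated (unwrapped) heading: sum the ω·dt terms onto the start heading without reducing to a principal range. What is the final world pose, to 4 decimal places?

step 1: θ'=-0.1722 (R=-0.7143) → pose (-4.4962, -4.6534, -0.1722)
step 2: θ'=-2.0472 (R=-2.3333) → pose (-2.8225, -8.0223, -2.0472)
step 3: θ'=-2.2972 (R=0.5000) → pose (-2.7520, -7.9195, -2.2972)
step 4: θ'=-2.2972 (straight) → pose (-3.0840, -8.2933, -2.2972)
step 5: θ'=-1.6722 (R=-3.0000) → pose (-2.3422, -6.6044, -1.6722)

(-2.3422, -6.6044, -1.6722)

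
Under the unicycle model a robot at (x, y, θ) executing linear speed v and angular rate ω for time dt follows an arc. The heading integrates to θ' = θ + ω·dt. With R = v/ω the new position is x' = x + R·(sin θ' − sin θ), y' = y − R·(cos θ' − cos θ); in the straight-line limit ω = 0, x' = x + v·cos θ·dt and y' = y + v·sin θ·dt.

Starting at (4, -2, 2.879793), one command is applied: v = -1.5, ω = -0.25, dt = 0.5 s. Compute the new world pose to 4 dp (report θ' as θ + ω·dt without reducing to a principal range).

θ' = 2.8798 + -0.25·0.5 = 2.7548
R = v/ω = -1.5/-0.25 = 6.0000
x' = 4 + 6.0000·(sin 2.7548 − sin 2.8798) = 4.7104
y' = -2 − 6.0000·(cos 2.7548 − cos 2.8798) = -2.2388

(4.7104, -2.2388, 2.7548)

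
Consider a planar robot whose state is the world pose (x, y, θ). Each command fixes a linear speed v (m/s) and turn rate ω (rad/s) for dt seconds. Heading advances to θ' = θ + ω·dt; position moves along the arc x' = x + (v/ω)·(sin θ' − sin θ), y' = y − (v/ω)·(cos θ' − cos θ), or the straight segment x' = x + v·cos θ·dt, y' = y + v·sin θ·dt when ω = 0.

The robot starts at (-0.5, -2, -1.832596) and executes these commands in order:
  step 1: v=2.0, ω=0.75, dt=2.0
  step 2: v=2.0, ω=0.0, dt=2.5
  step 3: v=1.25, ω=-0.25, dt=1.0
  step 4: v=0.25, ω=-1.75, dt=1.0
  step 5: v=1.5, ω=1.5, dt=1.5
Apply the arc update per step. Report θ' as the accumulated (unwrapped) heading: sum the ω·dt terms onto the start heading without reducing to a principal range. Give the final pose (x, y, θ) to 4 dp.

(7.7155, -9.2987, -0.0826)

step 1: θ'=-0.3326 (R=2.6667) → pose (1.2051, -5.2107, -0.3326)
step 2: θ'=-0.3326 (straight) → pose (5.9311, -6.8432, -0.3326)
step 3: θ'=-0.5826 (R=-5.0000) → pose (7.0496, -7.3940, -0.5826)
step 4: θ'=-2.3326 (R=-0.1429) → pose (7.0744, -7.6119, -2.3326)
step 5: θ'=-0.0826 (R=1.0000) → pose (7.7155, -9.2987, -0.0826)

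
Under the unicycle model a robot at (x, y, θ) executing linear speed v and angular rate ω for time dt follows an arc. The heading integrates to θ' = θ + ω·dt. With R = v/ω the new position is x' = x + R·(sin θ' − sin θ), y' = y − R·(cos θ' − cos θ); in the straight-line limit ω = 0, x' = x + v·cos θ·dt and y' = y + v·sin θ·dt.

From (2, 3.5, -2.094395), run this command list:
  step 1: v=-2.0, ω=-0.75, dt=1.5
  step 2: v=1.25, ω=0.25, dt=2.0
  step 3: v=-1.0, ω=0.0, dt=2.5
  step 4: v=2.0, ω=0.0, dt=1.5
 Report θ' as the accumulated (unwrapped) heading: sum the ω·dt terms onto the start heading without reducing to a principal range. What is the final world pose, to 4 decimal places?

(1.6231, 4.1965, -2.7194)

step 1: θ'=-3.2194 (R=2.6667) → pose (4.5167, 4.8253, -3.2194)
step 2: θ'=-2.7194 (R=5.0000) → pose (2.0792, 4.4013, -2.7194)
step 3: θ'=-2.7194 (straight) → pose (4.3597, 5.4258, -2.7194)
step 4: θ'=-2.7194 (straight) → pose (1.6231, 4.1965, -2.7194)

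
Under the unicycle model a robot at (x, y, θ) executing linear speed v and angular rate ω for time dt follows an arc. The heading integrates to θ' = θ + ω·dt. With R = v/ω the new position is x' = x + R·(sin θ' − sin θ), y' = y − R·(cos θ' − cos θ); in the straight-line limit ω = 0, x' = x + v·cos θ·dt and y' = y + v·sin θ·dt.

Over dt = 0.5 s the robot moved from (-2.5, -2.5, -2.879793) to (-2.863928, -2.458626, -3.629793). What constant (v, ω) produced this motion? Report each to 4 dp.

Δθ = -3.629793 − -2.879793 = -0.750000
ω = Δθ/dt = -0.750000/0.5 = -1.5000
R = Δx/(sin θ' − sin θ) = -0.5000
v = R·ω = -0.5000·-1.5000 = 0.7500

v = 0.7500, ω = -1.5000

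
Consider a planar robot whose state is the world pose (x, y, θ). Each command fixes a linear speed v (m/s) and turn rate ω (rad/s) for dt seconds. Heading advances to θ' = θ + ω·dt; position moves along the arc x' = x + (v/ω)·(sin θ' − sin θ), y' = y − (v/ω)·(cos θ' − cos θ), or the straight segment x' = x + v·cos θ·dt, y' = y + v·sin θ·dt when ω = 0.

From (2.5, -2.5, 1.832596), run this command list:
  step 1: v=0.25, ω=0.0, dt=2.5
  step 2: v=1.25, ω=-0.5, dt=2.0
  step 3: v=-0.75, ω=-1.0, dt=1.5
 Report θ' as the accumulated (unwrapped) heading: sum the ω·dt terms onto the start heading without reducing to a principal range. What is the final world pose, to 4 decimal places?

step 1: θ'=1.8326 (straight) → pose (2.3382, -1.8963, 1.8326)
step 2: θ'=0.8326 (R=-2.5000) → pose (2.9039, 0.4331, 0.8326)
step 3: θ'=-0.6674 (R=0.7500) → pose (1.8849, 0.3488, -0.6674)

(1.8849, 0.3488, -0.6674)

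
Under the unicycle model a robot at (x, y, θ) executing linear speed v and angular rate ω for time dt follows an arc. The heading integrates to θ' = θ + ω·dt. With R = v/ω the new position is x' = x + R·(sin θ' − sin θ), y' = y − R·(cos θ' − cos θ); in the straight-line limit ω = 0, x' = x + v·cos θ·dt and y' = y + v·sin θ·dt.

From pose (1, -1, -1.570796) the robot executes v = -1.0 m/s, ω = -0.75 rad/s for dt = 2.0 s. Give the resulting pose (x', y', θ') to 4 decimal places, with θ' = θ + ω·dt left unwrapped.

(2.2390, 0.3300, -3.0708)

θ' = -1.5708 + -0.75·2.0 = -3.0708
R = v/ω = -1.0/-0.75 = 1.3333
x' = 1 + 1.3333·(sin -3.0708 − sin -1.5708) = 2.2390
y' = -1 − 1.3333·(cos -3.0708 − cos -1.5708) = 0.3300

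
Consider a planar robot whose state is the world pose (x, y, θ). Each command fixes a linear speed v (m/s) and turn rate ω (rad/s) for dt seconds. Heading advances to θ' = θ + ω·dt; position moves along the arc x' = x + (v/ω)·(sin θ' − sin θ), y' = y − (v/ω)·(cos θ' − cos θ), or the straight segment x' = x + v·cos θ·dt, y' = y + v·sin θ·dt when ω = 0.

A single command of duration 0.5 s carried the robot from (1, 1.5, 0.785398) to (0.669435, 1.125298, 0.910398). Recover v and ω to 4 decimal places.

v = -1.0000, ω = 0.2500

Δθ = 0.910398 − 0.785398 = 0.125000
ω = Δθ/dt = 0.125000/0.5 = 0.2500
R = −Δy/(cos θ' − cos θ) = -4.0000
v = R·ω = -4.0000·0.2500 = -1.0000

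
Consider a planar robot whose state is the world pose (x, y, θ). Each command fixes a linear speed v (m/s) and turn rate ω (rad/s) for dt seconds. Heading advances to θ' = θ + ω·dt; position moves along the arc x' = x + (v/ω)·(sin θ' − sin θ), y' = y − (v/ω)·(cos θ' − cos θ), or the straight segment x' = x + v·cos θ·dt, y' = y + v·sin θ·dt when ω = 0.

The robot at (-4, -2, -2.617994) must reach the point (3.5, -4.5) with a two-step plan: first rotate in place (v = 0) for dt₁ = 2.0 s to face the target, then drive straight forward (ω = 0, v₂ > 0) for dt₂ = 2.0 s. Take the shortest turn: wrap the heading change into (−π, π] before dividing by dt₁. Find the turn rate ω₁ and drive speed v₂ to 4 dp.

ω₁ = 1.1481, v₂ = 3.9528

heading to target = atan2(-4.5−-2, 3.5−-4) = -0.3218
Δθ = wrap(-0.3218 − -2.6180) = 2.2962; ω₁ = Δθ/dt₁ = 1.1481
distance = √((3.5−-4)² + (-4.5−-2)²) = 7.9057; v₂ = distance/dt₂ = 3.9528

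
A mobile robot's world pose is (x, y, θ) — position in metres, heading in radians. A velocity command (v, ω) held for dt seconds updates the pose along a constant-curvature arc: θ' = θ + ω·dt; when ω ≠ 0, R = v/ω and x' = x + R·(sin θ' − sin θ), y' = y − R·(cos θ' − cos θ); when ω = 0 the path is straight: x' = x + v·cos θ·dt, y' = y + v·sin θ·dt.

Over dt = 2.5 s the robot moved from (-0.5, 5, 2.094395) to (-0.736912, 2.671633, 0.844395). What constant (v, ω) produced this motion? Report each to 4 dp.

Δθ = 0.844395 − 2.094395 = -1.250000
ω = Δθ/dt = -1.250000/2.5 = -0.5000
R = −Δy/(cos θ' − cos θ) = 2.0000
v = R·ω = 2.0000·-0.5000 = -1.0000

v = -1.0000, ω = -0.5000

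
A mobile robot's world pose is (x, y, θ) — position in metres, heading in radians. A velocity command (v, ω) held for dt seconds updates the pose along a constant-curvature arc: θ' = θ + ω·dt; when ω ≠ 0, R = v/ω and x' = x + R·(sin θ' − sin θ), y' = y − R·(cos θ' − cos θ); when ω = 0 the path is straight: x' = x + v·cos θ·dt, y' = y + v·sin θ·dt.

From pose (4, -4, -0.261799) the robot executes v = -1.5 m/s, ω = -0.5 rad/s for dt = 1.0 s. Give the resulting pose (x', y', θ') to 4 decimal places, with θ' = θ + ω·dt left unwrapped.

(2.7058, -3.2730, -0.7618)

θ' = -0.2618 + -0.5·1.0 = -0.7618
R = v/ω = -1.5/-0.5 = 3.0000
x' = 4 + 3.0000·(sin -0.7618 − sin -0.2618) = 2.7058
y' = -4 − 3.0000·(cos -0.7618 − cos -0.2618) = -3.2730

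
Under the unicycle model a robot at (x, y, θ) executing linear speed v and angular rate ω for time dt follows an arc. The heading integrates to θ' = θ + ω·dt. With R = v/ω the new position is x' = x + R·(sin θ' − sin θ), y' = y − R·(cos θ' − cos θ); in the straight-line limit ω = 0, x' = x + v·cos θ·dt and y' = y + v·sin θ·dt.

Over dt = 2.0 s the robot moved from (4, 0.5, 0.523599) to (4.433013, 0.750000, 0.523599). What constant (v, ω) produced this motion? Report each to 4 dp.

v = 0.2500, ω = 0.0000

Δθ = 0.523599 − 0.523599 = 0.000000
ω = Δθ/dt = 0.000000/2.0 = 0.0000
ω = 0 → v = (Δx·cos θ + Δy·sin θ)/dt = 0.2500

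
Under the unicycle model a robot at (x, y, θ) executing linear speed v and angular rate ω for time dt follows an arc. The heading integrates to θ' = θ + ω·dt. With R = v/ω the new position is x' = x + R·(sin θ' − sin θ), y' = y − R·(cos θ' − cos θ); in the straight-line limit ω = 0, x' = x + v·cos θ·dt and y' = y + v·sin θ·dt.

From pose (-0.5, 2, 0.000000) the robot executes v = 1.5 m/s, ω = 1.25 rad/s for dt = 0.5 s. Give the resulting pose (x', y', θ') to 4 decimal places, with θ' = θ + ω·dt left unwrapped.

(0.2021, 2.2268, 0.6250)

θ' = 0.0000 + 1.25·0.5 = 0.6250
R = v/ω = 1.5/1.25 = 1.2000
x' = -0.5 + 1.2000·(sin 0.6250 − sin 0.0000) = 0.2021
y' = 2 − 1.2000·(cos 0.6250 − cos 0.0000) = 2.2268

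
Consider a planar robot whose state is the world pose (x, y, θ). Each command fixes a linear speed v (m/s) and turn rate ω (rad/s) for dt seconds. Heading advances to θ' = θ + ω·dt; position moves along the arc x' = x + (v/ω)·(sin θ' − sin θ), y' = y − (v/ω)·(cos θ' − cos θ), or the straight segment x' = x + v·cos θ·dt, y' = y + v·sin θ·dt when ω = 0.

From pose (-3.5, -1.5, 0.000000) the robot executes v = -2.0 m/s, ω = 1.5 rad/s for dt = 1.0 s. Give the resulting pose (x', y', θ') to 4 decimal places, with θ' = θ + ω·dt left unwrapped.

(-4.8300, -2.7390, 1.5000)

θ' = 0.0000 + 1.5·1.0 = 1.5000
R = v/ω = -2.0/1.5 = -1.3333
x' = -3.5 + -1.3333·(sin 1.5000 − sin 0.0000) = -4.8300
y' = -1.5 − -1.3333·(cos 1.5000 − cos 0.0000) = -2.7390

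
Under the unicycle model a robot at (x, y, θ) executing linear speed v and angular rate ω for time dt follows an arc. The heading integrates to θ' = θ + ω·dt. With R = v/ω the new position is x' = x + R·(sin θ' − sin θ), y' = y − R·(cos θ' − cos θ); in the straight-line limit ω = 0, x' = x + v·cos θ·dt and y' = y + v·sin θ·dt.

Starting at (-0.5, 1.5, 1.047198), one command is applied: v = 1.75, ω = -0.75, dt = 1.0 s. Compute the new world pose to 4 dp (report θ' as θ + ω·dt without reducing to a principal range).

θ' = 1.0472 + -0.75·1.0 = 0.2972
R = v/ω = 1.75/-0.75 = -2.3333
x' = -0.5 + -2.3333·(sin 0.2972 − sin 1.0472) = 0.8374
y' = 1.5 − -2.3333·(cos 0.2972 − cos 1.0472) = 2.5644

(0.8374, 2.5644, 0.2972)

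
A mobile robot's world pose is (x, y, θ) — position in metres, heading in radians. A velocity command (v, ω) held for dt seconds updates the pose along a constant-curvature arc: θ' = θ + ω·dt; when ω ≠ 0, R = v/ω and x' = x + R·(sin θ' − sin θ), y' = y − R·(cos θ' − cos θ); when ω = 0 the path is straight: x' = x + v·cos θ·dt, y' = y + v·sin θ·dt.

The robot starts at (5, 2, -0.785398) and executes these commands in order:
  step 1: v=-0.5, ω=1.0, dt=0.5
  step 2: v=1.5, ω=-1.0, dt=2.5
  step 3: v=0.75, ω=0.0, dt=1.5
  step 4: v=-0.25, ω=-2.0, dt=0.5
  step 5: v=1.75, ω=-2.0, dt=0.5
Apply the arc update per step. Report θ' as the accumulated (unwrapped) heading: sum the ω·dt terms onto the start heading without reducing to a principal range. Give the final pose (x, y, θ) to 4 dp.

step 1: θ'=-0.2854 (R=-0.5000) → pose (4.7872, 2.1262, -0.2854)
step 2: θ'=-2.7854 (R=-1.5000) → pose (4.8880, -0.7189, -2.7854)
step 3: θ'=-2.7854 (straight) → pose (3.8336, -1.1112, -2.7854)
step 4: θ'=-3.7854 (R=0.1250) → pose (3.9522, -1.1284, -3.7854)
step 5: θ'=-4.7854 (R=-0.8750) → pose (3.6048, -0.3648, -4.7854)

(3.6048, -0.3648, -4.7854)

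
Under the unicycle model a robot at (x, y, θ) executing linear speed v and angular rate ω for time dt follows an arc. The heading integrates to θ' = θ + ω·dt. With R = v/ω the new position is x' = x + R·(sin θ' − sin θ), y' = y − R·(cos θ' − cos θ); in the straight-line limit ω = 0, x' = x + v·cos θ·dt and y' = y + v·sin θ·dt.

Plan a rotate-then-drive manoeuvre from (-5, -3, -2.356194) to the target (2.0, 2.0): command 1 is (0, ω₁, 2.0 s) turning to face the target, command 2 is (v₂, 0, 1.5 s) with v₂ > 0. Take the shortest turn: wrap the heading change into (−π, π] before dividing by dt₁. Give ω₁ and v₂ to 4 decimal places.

ω₁ = 1.4882, v₂ = 5.7349

heading to target = atan2(2−-3, 2−-5) = 0.6202
Δθ = wrap(0.6202 − -2.3562) = 2.9764; ω₁ = Δθ/dt₁ = 1.4882
distance = √((2−-5)² + (2−-3)²) = 8.6023; v₂ = distance/dt₂ = 5.7349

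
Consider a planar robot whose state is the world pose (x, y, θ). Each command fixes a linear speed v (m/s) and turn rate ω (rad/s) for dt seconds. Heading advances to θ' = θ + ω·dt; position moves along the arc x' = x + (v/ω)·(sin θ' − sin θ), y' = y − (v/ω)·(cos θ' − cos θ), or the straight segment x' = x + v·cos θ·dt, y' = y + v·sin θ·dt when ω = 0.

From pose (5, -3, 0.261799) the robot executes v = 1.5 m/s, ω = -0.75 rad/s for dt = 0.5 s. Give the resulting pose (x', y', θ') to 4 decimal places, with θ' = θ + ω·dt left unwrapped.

θ' = 0.2618 + -0.75·0.5 = -0.1132
R = v/ω = 1.5/-0.75 = -2.0000
x' = 5 + -2.0000·(sin -0.1132 − sin 0.2618) = 5.7436
y' = -3 − -2.0000·(cos -0.1132 − cos 0.2618) = -2.9447

(5.7436, -2.9447, -0.1132)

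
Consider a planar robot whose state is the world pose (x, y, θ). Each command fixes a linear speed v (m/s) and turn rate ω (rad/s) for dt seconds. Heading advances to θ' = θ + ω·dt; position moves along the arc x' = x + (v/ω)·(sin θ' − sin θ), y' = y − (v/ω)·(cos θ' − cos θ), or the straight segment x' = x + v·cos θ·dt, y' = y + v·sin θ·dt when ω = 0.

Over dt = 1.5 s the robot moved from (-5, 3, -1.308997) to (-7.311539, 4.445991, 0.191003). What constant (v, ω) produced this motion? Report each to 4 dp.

v = -2.0000, ω = 1.0000

Δθ = 0.191003 − -1.308997 = 1.500000
ω = Δθ/dt = 1.500000/1.5 = 1.0000
R = Δx/(sin θ' − sin θ) = -2.0000
v = R·ω = -2.0000·1.0000 = -2.0000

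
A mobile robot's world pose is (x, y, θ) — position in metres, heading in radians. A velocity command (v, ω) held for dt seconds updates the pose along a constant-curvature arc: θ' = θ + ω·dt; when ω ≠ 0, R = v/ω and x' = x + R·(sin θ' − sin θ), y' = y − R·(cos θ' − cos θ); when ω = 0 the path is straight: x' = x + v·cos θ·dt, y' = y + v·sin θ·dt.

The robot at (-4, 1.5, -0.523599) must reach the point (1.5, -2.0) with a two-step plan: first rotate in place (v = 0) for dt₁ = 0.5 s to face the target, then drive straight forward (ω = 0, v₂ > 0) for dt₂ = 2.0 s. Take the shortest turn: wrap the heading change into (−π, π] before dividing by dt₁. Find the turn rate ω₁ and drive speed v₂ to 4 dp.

heading to target = atan2(-2−1.5, 1.5−-4) = -0.5667
Δθ = wrap(-0.5667 − -0.5236) = -0.0431; ω₁ = Δθ/dt₁ = -0.0863
distance = √((1.5−-4)² + (-2−1.5)²) = 6.5192; v₂ = distance/dt₂ = 3.2596

ω₁ = -0.0863, v₂ = 3.2596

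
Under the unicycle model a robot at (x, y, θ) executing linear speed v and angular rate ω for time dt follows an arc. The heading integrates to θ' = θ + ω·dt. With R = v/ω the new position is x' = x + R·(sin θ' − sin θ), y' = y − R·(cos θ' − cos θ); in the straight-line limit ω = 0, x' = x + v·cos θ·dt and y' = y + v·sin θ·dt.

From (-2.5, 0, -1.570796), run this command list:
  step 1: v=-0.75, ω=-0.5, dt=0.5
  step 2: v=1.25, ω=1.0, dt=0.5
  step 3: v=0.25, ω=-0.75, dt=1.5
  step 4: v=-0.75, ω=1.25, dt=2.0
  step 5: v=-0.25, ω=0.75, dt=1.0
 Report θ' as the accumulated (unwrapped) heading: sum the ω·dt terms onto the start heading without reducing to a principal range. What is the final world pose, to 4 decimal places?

(-3.2018, 0.3723, 0.8042)

step 1: θ'=-1.8208 (R=1.5000) → pose (-2.4534, 0.3711, -1.8208)
step 2: θ'=-1.3208 (R=1.2500) → pose (-2.4534, -0.2474, -1.3208)
step 3: θ'=-2.4458 (R=-0.3333) → pose (-2.5627, -0.5857, -2.4458)
step 4: θ'=0.0542 (R=-0.6000) → pose (-2.9798, 0.4739, 0.0542)
step 5: θ'=0.8042 (R=-0.3333) → pose (-3.2018, 0.3723, 0.8042)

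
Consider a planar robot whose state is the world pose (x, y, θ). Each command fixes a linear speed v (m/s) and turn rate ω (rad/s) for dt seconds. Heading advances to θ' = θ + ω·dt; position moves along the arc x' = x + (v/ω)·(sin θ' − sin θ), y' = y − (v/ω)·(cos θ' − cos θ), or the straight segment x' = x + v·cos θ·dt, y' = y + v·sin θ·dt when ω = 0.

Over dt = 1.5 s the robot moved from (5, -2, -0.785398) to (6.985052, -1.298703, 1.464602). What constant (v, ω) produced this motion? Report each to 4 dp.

Δθ = 1.464602 − -0.785398 = 2.250000
ω = Δθ/dt = 2.250000/1.5 = 1.5000
R = Δx/(sin θ' − sin θ) = 1.1667
v = R·ω = 1.1667·1.5000 = 1.7500

v = 1.7500, ω = 1.5000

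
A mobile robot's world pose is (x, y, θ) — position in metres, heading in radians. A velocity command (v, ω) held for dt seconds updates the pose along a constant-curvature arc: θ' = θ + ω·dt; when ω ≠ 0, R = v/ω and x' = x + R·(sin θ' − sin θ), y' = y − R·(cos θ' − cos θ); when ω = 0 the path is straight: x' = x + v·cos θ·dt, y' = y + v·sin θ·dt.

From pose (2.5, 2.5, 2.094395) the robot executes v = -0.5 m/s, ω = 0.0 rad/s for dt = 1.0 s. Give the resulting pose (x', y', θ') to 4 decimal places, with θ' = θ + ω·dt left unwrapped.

θ' = 2.0944 + 0.0·1.0 = 2.0944
ω = 0 → straight: x' = 2.5 + -0.5·cos(2.0944)·1.0 = 2.7500
y' = 2.5 + -0.5·sin(2.0944)·1.0 = 2.0670

(2.7500, 2.0670, 2.0944)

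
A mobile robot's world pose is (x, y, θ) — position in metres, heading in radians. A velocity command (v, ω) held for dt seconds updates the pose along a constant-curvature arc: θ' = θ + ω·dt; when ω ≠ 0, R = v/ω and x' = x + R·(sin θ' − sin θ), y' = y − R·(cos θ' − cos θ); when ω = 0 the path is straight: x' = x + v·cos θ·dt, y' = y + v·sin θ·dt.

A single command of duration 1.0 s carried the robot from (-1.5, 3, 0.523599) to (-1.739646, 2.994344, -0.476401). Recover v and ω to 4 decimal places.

v = -0.2500, ω = -1.0000

Δθ = -0.476401 − 0.523599 = -1.000000
ω = Δθ/dt = -1.000000/1.0 = -1.0000
R = Δx/(sin θ' − sin θ) = 0.2500
v = R·ω = 0.2500·-1.0000 = -0.2500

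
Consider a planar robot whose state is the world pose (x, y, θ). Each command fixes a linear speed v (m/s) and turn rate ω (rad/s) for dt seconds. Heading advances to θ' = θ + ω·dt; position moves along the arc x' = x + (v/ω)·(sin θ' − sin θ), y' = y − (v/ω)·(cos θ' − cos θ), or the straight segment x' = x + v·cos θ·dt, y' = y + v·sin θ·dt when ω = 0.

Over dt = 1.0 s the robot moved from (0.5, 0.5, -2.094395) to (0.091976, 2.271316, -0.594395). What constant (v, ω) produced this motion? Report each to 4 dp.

Δθ = -0.594395 − -2.094395 = 1.500000
ω = Δθ/dt = 1.500000/1.0 = 1.5000
R = −Δy/(cos θ' − cos θ) = -1.3333
v = R·ω = -1.3333·1.5000 = -2.0000

v = -2.0000, ω = 1.5000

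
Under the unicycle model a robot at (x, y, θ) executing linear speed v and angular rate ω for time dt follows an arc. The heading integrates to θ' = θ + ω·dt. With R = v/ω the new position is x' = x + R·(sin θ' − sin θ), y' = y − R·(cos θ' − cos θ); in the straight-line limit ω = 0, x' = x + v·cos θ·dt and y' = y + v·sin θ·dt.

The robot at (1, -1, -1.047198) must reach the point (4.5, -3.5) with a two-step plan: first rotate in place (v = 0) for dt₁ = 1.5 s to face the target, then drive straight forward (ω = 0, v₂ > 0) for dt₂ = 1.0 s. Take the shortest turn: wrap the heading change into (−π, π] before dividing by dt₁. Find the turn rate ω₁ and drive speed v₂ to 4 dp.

heading to target = atan2(-3.5−-1, 4.5−1) = -0.6202
Δθ = wrap(-0.6202 − -1.0472) = 0.4269; ω₁ = Δθ/dt₁ = 0.2846
distance = √((4.5−1)² + (-3.5−-1)²) = 4.3012; v₂ = distance/dt₂ = 4.3012

ω₁ = 0.2846, v₂ = 4.3012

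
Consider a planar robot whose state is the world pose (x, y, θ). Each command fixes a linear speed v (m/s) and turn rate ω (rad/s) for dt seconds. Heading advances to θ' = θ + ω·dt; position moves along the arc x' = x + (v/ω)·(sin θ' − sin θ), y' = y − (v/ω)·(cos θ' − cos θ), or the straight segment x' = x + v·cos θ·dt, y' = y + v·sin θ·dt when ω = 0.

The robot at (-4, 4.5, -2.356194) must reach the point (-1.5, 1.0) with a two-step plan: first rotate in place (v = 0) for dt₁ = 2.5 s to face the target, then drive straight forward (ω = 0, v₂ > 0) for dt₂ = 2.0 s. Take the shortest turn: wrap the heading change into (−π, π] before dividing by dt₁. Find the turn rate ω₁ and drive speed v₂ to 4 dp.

heading to target = atan2(1−4.5, -1.5−-4) = -0.9505
Δθ = wrap(-0.9505 − -2.3562) = 1.4056; ω₁ = Δθ/dt₁ = 0.5623
distance = √((-1.5−-4)² + (1−4.5)²) = 4.3012; v₂ = distance/dt₂ = 2.1506

ω₁ = 0.5623, v₂ = 2.1506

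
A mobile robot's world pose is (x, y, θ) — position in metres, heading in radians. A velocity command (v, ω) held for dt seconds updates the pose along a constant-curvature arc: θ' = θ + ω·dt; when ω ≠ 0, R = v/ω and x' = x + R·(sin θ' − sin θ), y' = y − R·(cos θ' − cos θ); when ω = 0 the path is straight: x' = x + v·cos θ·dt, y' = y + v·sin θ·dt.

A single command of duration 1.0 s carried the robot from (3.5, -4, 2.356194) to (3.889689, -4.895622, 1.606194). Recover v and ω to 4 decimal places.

Δθ = 1.606194 − 2.356194 = -0.750000
ω = Δθ/dt = -0.750000/1.0 = -0.7500
R = −Δy/(cos θ' − cos θ) = 1.3333
v = R·ω = 1.3333·-0.7500 = -1.0000

v = -1.0000, ω = -0.7500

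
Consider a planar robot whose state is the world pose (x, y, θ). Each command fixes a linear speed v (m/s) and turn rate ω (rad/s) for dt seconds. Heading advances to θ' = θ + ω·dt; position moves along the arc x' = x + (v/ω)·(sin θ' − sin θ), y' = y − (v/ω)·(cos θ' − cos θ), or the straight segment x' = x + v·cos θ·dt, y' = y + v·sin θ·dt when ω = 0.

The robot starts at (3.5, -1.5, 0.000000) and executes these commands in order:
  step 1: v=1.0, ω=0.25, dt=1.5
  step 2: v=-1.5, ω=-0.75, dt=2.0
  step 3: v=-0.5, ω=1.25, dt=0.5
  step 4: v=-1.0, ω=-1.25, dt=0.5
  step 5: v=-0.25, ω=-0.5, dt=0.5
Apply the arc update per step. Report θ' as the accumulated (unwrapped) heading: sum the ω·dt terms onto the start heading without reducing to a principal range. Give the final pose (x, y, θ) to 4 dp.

step 1: θ'=0.3750 (R=4.0000) → pose (4.9651, -1.2220, 0.3750)
step 2: θ'=-1.1250 (R=2.0000) → pose (2.4280, -0.2234, -1.1250)
step 3: θ'=-0.5000 (R=-0.4000) → pose (2.2589, -0.0448, -0.5000)
step 4: θ'=-1.1250 (R=0.8000) → pose (1.9206, 0.3123, -1.1250)
step 5: θ'=-1.3750 (R=0.5000) → pose (1.8813, 0.4306, -1.3750)

(1.8813, 0.4306, -1.3750)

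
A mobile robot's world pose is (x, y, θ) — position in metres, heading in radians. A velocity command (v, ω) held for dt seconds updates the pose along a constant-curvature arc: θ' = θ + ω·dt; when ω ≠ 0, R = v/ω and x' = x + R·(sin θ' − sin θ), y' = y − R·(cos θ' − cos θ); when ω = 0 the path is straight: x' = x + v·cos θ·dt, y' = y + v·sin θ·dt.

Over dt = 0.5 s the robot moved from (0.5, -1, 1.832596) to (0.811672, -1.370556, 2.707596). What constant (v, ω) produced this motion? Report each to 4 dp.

v = -1.0000, ω = 1.7500

Δθ = 2.707596 − 1.832596 = 0.875000
ω = Δθ/dt = 0.875000/0.5 = 1.7500
R = −Δy/(cos θ' − cos θ) = -0.5714
v = R·ω = -0.5714·1.7500 = -1.0000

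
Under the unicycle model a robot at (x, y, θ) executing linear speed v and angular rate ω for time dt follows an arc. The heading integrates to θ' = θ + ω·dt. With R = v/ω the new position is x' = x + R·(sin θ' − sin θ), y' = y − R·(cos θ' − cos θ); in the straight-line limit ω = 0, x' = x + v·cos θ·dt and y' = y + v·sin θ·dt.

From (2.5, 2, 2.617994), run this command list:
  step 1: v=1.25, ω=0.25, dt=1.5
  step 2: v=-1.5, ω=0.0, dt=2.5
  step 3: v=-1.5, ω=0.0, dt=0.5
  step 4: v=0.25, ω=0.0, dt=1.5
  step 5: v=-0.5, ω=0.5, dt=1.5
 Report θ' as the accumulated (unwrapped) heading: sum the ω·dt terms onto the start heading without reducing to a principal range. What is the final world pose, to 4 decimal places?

(5.5337, 2.1685, 3.7430)

step 1: θ'=2.9930 (R=5.0000) → pose (0.7403, 2.6148, 2.9930)
step 2: θ'=2.9930 (straight) → pose (4.4489, 2.0596, 2.9930)
step 3: θ'=2.9930 (straight) → pose (5.1907, 1.9485, 2.9930)
step 4: θ'=2.9930 (straight) → pose (4.8198, 2.0041, 2.9930)
step 5: θ'=3.7430 (R=-1.0000) → pose (5.5337, 2.1685, 3.7430)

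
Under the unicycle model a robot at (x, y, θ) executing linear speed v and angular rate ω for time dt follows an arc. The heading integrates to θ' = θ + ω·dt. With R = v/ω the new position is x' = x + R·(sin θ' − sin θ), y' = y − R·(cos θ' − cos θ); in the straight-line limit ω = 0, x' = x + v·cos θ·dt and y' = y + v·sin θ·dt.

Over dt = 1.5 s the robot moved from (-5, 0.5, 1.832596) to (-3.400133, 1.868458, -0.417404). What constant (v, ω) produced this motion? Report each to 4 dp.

Δθ = -0.417404 − 1.832596 = -2.250000
ω = Δθ/dt = -2.250000/1.5 = -1.5000
R = Δx/(sin θ' − sin θ) = -1.1667
v = R·ω = -1.1667·-1.5000 = 1.7500

v = 1.7500, ω = -1.5000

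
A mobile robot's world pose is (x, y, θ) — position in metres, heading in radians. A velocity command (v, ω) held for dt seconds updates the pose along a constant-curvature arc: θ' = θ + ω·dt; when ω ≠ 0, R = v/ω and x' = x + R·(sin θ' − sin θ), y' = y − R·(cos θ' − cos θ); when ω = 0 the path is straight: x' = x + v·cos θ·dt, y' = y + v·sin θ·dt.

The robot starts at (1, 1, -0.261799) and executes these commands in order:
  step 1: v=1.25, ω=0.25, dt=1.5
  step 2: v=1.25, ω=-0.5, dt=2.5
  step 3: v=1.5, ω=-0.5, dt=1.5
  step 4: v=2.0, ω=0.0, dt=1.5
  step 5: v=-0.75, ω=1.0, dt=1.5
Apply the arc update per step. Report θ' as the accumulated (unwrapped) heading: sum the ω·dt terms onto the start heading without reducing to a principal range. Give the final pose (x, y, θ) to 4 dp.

step 1: θ'=0.1132 (R=5.0000) → pose (2.8589, 0.8616, 0.1132)
step 2: θ'=-1.1368 (R=-2.5000) → pose (5.4095, -0.5711, -1.1368)
step 3: θ'=-1.8868 (R=-3.0000) → pose (5.5391, -2.7649, -1.8868)
step 4: θ'=-1.8868 (straight) → pose (4.6068, -5.6164, -1.8868)
step 5: θ'=-0.3868 (R=-0.7500) → pose (4.1768, -4.6887, -0.3868)

(4.1768, -4.6887, -0.3868)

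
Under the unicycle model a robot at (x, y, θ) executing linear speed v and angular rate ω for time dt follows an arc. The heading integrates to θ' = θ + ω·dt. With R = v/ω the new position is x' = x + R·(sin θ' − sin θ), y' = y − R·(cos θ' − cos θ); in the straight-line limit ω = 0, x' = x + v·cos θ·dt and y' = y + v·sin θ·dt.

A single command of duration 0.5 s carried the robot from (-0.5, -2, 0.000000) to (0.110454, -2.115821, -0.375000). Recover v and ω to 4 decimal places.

v = 1.2500, ω = -0.7500

Δθ = -0.375000 − 0.000000 = -0.375000
ω = Δθ/dt = -0.375000/0.5 = -0.7500
R = Δx/(sin θ' − sin θ) = -1.6667
v = R·ω = -1.6667·-0.7500 = 1.2500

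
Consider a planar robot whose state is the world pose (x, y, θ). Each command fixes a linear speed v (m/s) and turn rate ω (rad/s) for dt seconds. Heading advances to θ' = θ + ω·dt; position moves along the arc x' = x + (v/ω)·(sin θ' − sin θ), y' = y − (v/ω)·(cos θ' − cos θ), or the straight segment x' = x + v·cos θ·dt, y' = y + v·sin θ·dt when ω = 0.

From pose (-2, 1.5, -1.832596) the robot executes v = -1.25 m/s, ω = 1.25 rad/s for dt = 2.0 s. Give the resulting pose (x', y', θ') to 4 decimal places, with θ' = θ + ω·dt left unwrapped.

(-3.5849, 2.5443, 0.6674)

θ' = -1.8326 + 1.25·2.0 = 0.6674
R = v/ω = -1.25/1.25 = -1.0000
x' = -2 + -1.0000·(sin 0.6674 − sin -1.8326) = -3.5849
y' = 1.5 − -1.0000·(cos 0.6674 − cos -1.8326) = 2.5443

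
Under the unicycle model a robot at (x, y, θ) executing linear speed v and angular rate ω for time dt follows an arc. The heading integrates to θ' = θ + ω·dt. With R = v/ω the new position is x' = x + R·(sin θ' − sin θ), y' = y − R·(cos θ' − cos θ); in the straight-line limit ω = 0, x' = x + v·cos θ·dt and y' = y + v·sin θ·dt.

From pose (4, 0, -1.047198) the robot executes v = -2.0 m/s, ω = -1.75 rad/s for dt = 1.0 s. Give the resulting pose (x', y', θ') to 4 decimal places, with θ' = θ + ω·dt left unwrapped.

θ' = -1.0472 + -1.75·1.0 = -2.7972
R = v/ω = -2.0/-1.75 = 1.1429
x' = 4 + 1.1429·(sin -2.7972 − sin -1.0472) = 4.6039
y' = 0 − 1.1429·(cos -2.7972 − cos -1.0472) = 1.6472

(4.6039, 1.6472, -2.7972)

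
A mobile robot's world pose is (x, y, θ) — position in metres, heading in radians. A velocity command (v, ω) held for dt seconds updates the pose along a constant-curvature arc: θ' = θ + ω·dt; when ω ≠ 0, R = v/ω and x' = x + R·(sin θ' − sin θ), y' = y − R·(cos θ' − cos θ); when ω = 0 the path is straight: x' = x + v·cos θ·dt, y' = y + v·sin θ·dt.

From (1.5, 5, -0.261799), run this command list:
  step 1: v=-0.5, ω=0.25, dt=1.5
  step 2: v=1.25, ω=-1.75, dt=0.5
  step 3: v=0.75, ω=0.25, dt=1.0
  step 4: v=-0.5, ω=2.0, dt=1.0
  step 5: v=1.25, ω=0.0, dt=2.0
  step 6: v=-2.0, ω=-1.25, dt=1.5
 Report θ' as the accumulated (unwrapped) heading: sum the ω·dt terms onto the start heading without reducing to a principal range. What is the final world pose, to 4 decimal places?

step 1: θ'=0.1132 (R=-2.0000) → pose (0.7564, 5.0553, 0.1132)
step 2: θ'=-0.7618 (R=-0.7143) → pose (1.3301, 4.8625, -0.7618)
step 3: θ'=-0.5118 (R=3.0000) → pose (1.9316, 4.4177, -0.5118)
step 4: θ'=1.4882 (R=-0.2500) → pose (1.5600, 4.2203, 1.4882)
step 5: θ'=1.4882 (straight) → pose (1.7662, 6.7118, 1.4882)
step 6: θ'=-0.3868 (R=1.6000) → pose (-0.4319, 5.3620, -0.3868)

(-0.4319, 5.3620, -0.3868)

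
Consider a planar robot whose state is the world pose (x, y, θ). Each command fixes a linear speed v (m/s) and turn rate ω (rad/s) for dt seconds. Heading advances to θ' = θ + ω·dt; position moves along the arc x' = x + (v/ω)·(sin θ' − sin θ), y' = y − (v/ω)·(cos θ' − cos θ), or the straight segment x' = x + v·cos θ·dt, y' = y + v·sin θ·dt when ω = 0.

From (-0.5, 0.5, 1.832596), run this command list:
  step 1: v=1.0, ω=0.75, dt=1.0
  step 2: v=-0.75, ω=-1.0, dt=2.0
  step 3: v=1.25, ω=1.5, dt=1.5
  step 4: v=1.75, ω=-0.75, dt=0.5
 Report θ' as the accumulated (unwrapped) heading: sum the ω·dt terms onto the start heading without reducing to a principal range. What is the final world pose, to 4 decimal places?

(-2.0358, 1.9273, 2.4576)

step 1: θ'=2.5826 (R=1.3333) → pose (-1.0808, 1.2853, 2.5826)
step 2: θ'=0.5826 (R=0.7500) → pose (-1.0659, 0.0232, 0.5826)
step 3: θ'=2.8326 (R=0.8333) → pose (-1.2710, 1.5129, 2.8326)
step 4: θ'=2.4576 (R=-2.3333) → pose (-2.0358, 1.9273, 2.4576)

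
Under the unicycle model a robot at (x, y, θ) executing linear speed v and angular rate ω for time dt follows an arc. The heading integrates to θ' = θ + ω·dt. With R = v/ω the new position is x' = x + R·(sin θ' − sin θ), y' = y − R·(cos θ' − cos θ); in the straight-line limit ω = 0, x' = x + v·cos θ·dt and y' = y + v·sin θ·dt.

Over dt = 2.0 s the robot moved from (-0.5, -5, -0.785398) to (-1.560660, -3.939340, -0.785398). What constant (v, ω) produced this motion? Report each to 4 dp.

Δθ = -0.785398 − -0.785398 = 0.000000
ω = Δθ/dt = 0.000000/2.0 = 0.0000
ω = 0 → v = (Δx·cos θ + Δy·sin θ)/dt = -0.7500

v = -0.7500, ω = 0.0000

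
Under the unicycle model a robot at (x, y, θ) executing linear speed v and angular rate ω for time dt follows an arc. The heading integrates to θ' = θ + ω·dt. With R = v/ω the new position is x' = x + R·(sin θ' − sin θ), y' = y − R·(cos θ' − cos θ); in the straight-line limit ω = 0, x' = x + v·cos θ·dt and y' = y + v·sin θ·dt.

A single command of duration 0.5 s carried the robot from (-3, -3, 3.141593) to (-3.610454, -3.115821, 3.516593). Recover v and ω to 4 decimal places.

v = 1.2500, ω = 0.7500

Δθ = 3.516593 − 3.141593 = 0.375000
ω = Δθ/dt = 0.375000/0.5 = 0.7500
R = Δx/(sin θ' − sin θ) = 1.6667
v = R·ω = 1.6667·0.7500 = 1.2500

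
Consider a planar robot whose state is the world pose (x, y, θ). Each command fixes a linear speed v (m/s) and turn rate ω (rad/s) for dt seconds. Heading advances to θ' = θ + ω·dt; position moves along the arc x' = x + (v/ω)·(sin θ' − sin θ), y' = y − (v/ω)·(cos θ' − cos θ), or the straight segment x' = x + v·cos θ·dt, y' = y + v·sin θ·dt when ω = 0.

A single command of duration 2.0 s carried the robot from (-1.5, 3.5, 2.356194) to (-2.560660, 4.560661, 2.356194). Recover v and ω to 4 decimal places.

Δθ = 2.356194 − 2.356194 = 0.000000
ω = Δθ/dt = 0.000000/2.0 = 0.0000
ω = 0 → v = (Δx·cos θ + Δy·sin θ)/dt = 0.7500

v = 0.7500, ω = 0.0000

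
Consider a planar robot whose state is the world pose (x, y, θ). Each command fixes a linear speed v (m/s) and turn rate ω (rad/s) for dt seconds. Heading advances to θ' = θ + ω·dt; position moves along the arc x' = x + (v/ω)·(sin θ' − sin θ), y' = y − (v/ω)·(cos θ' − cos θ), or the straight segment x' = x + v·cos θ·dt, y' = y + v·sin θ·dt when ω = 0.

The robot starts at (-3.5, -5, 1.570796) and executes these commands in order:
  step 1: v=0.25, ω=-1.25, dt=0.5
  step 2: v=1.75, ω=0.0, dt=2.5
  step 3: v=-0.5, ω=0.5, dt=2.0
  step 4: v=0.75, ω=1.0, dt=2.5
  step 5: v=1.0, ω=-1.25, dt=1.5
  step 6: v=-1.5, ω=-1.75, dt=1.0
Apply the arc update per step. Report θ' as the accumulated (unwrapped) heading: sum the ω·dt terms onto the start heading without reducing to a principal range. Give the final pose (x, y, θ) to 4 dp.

(-3.4833, -4.1314, 0.8208)

step 1: θ'=0.9458 (R=-0.2000) → pose (-3.4622, -4.8830, 0.9458)
step 2: θ'=0.9458 (straight) → pose (-0.9024, -1.3350, 0.9458)
step 3: θ'=1.9458 (R=-1.0000) → pose (-1.0219, -2.2864, 1.9458)
step 4: θ'=4.4458 (R=0.7500) → pose (-2.4433, -2.3635, 4.4458)
step 5: θ'=2.5708 (R=-0.8000) → pose (-3.6473, -2.8259, 2.5708)
step 6: θ'=0.8208 (R=0.8571) → pose (-3.4833, -4.1314, 0.8208)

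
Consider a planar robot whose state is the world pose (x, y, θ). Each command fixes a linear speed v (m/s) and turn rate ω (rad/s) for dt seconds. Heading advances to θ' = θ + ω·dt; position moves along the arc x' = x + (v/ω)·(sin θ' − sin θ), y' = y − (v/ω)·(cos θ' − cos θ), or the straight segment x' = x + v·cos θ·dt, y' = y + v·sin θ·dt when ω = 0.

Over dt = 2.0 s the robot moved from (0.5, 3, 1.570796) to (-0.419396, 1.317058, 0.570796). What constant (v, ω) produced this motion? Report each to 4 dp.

Δθ = 0.570796 − 1.570796 = -1.000000
ω = Δθ/dt = -1.000000/2.0 = -0.5000
R = −Δy/(cos θ' − cos θ) = 2.0000
v = R·ω = 2.0000·-0.5000 = -1.0000

v = -1.0000, ω = -0.5000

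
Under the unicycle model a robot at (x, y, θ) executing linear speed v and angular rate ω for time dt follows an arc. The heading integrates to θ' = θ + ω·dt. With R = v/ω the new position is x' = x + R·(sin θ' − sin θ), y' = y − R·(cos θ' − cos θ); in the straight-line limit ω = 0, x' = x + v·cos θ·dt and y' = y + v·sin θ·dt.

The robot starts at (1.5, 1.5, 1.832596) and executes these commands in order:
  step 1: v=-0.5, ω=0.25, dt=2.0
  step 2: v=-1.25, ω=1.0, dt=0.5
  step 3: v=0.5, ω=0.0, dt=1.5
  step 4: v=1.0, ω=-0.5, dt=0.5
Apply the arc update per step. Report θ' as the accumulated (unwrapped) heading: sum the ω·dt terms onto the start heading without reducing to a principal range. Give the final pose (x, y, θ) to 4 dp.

(1.3421, 0.7470, 2.5826)

step 1: θ'=2.3326 (R=-2.0000) → pose (1.9847, 0.6372, 2.3326)
step 2: θ'=2.8326 (R=-1.2500) → pose (2.5090, 0.3092, 2.8326)
step 3: θ'=2.8326 (straight) → pose (1.7945, 0.5372, 2.8326)
step 4: θ'=2.5826 (R=-2.0000) → pose (1.3421, 0.7470, 2.5826)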